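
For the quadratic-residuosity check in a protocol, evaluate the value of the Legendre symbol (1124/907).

Reduce the numerator: 1124 ≡ 217 (mod 907), so (1124/907) = (217/907).
217 ≡ 1 (mod 4), so quadratic reciprocity gives (217/907) = (907/217). Reduce: 907 ≡ 39 (mod 217). Now have (39/217).
217 ≡ 1 (mod 4), so quadratic reciprocity gives (39/217) = (217/39). Reduce: 217 ≡ 22 (mod 39). Now have (22/39).
Factor out 2: 22 = 2·11. Since 39 ≡ 7 (mod 8), (2/39) = +1. Now have (11/39).
Both 11 ≡ 3 and 39 ≡ 3 (mod 4), so reciprocity gives (11/39) = -(39/11). Reduce: 39 ≡ 6 (mod 11). Now have -(6/11).
Factor out 2: 6 = 2·3. Since 11 ≡ 3 (mod 8), (2/11) = -1. Now have (3/11).
Both 3 ≡ 3 and 11 ≡ 3 (mod 4), so reciprocity gives (3/11) = -(11/3). Reduce: 11 ≡ 2 (mod 3). Now have -(2/3).
Factor out 2: 2 = 2. Since 3 ≡ 3 (mod 8), (2/3) = -1. Now have (1/3).
(1/3) = 1. Collecting the sign factors: 1.

1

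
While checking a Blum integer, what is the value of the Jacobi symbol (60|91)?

(60|91)
  = (15|91)    [91 ≡ 3 mod 8 ⇒ (2|91)^2 = +1]
  = -(91|15)    [QR: both ≡ 3 mod 4, sign flips]
  = -(1|15)    [91 ≡ 1 mod 15]
  = -1    [(1|15) = 1]

-1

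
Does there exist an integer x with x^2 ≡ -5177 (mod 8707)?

(-5177/8707)
  = -(5177/8707)    [8707 ≡ 3 mod 4 ⇒ (-1/8707) = -1]
  = -(8707/5177)    [QR: 5177 ≡ 1 mod 4, sign kept]
  = -(3530/5177)    [8707 ≡ 3530 mod 5177]
  = -(1765/5177)    [5177 ≡ 1 mod 8 ⇒ (2/5177) = +1]
  = -(5177/1765)    [QR: 1765 ≡ 1 mod 4, sign kept]
  = -(1647/1765)    [5177 ≡ 1647 mod 1765]
  = -(1765/1647)    [QR: 1765 ≡ 1 mod 4, sign kept]
  = -(118/1647)    [1765 ≡ 118 mod 1647]
  = -(59/1647)    [1647 ≡ 7 mod 8 ⇒ (2/1647) = +1]
  = (1647/59)    [QR: both ≡ 3 mod 4, sign flips]
  = (54/59)    [1647 ≡ 54 mod 59]
  = -(27/59)    [59 ≡ 3 mod 8 ⇒ (2/59) = -1]
  = (59/27)    [QR: both ≡ 3 mod 4, sign flips]
  = (5/27)    [59 ≡ 5 mod 27]
  = (27/5)    [QR: 5 ≡ 1 mod 4, sign kept]
  = (2/5)    [27 ≡ 2 mod 5]
  = -(1/5)    [5 ≡ 5 mod 8 ⇒ (2/5) = -1]
  = -1    [(1/5) = 1]
(-5177/8707) = -1, and 8707 is prime, so -5177 is not a quadratic residue mod 8707.

no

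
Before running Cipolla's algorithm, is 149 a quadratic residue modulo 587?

yes

149 ≡ 1 (mod 4), so quadratic reciprocity gives (149/587) = (587/149). Reduce: 587 ≡ 140 (mod 149). Now have (140/149).
Factor out 2: 140 = 2^2·35. Since 149 ≡ 5 (mod 8), (2/149) = -1, and (2/149)^2 = +1. Now have (35/149).
149 ≡ 1 (mod 4), so quadratic reciprocity gives (35/149) = (149/35). Reduce: 149 ≡ 9 (mod 35). Now have (9/35).
9 ≡ 1 (mod 4), so quadratic reciprocity gives (9/35) = (35/9). Reduce: 35 ≡ 8 (mod 9). Now have (8/9).
Factor out 2: 8 = 2^3. Since 9 ≡ 1 (mod 8), (2/9) = +1, and (2/9)^3 = +1. Now have (1/9).
(1/9) = 1. Collecting the sign factors: 1.
(149/587) = 1, and 587 is prime, so 149 is a quadratic residue mod 587.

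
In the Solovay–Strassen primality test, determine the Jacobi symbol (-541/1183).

-1

(-541/1183)
  = (642/1183)    [-541 ≡ 642 mod 1183]
  = (321/1183)    [1183 ≡ 7 mod 8 ⇒ (2/1183) = +1]
  = (1183/321)    [QR: 321 ≡ 1 mod 4, sign kept]
  = (220/321)    [1183 ≡ 220 mod 321]
  = (55/321)    [321 ≡ 1 mod 8 ⇒ (2/321)^2 = +1]
  = (321/55)    [QR: 321 ≡ 1 mod 4, sign kept]
  = (46/55)    [321 ≡ 46 mod 55]
  = (23/55)    [55 ≡ 7 mod 8 ⇒ (2/55) = +1]
  = -(55/23)    [QR: both ≡ 3 mod 4, sign flips]
  = -(9/23)    [55 ≡ 9 mod 23]
  = -(23/9)    [QR: 9 ≡ 1 mod 4, sign kept]
  = -(5/9)    [23 ≡ 5 mod 9]
  = -(9/5)    [QR: 5 ≡ 1 mod 4, sign kept]
  = -(4/5)    [9 ≡ 4 mod 5]
  = -(1/5)    [5 ≡ 5 mod 8 ⇒ (2/5)^2 = +1]
  = -1    [(1/5) = 1]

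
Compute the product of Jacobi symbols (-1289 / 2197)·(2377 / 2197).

1

By multiplicativity, (-1289·2377 / 2197) = (-1289 / 2197)·(2377 / 2197).
First factor (-1289 / 2197):
Pull out -1: (-1289 / 2197) = (-1 / 2197)·(1289 / 2197). Since 2197 ≡ 1 (mod 4), (-1 / 2197) = +1. Now have (1289 / 2197).
1289 ≡ 1 (mod 4), so quadratic reciprocity gives (1289 / 2197) = (2197 / 1289). Reduce: 2197 ≡ 908 (mod 1289). Now have (908 / 1289).
Factor out 2: 908 = 2^2·227. Since 1289 ≡ 1 (mod 8), (2 / 1289) = +1, and (2 / 1289)^2 = +1. Now have (227 / 1289).
1289 ≡ 1 (mod 4), so quadratic reciprocity gives (227 / 1289) = (1289 / 227). Reduce: 1289 ≡ 154 (mod 227). Now have (154 / 227).
Factor out 2: 154 = 2·77. Since 227 ≡ 3 (mod 8), (2 / 227) = -1. Now have -(77 / 227).
77 ≡ 1 (mod 4), so quadratic reciprocity gives (77 / 227) = (227 / 77). Reduce: 227 ≡ 73 (mod 77). Now have -(73 / 77).
73 ≡ 1 (mod 4), so quadratic reciprocity gives (73 / 77) = (77 / 73). Reduce: 77 ≡ 4 (mod 73). Now have -(4 / 73).
Factor out 2: 4 = 2^2. Since 73 ≡ 1 (mod 8), (2 / 73) = +1, and (2 / 73)^2 = +1. Now have -(1 / 73).
(1 / 73) = 1. Collecting the sign factors: -1.
Second factor (2377 / 2197):
Reduce the numerator: 2377 ≡ 180 (mod 2197), so (2377 / 2197) = (180 / 2197).
Factor out 2: 180 = 2^2·45. Since 2197 ≡ 5 (mod 8), (2 / 2197) = -1, and (2 / 2197)^2 = +1. Now have (45 / 2197).
45 ≡ 1 (mod 4), so quadratic reciprocity gives (45 / 2197) = (2197 / 45). Reduce: 2197 ≡ 37 (mod 45). Now have (37 / 45).
37 ≡ 1 (mod 4), so quadratic reciprocity gives (37 / 45) = (45 / 37). Reduce: 45 ≡ 8 (mod 37). Now have (8 / 37).
Factor out 2: 8 = 2^3. Since 37 ≡ 5 (mod 8), (2 / 37) = -1, and (2 / 37)^3 = -1. Now have -(1 / 37).
(1 / 37) = 1. Collecting the sign factors: -1.
Product: (-1)·(-1) = 1.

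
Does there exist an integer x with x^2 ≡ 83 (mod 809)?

no

(83/809)
  = (809/83)    [QR: 809 ≡ 1 mod 4, sign kept]
  = (62/83)    [809 ≡ 62 mod 83]
  = -(31/83)    [83 ≡ 3 mod 8 ⇒ (2/83) = -1]
  = (83/31)    [QR: both ≡ 3 mod 4, sign flips]
  = (21/31)    [83 ≡ 21 mod 31]
  = (31/21)    [QR: 21 ≡ 1 mod 4, sign kept]
  = (10/21)    [31 ≡ 10 mod 21]
  = -(5/21)    [21 ≡ 5 mod 8 ⇒ (2/21) = -1]
  = -(21/5)    [QR: 5 ≡ 1 mod 4, sign kept]
  = -(1/5)    [21 ≡ 1 mod 5]
  = -1    [(1/5) = 1]
(83/809) = -1, and 809 is prime, so 83 is not a quadratic residue mod 809.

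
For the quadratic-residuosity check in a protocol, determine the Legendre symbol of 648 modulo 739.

Factor out 2: 648 = 2^3·81. Since 739 ≡ 3 (mod 8), (2/739) = -1, and (2/739)^3 = -1. Now have -(81/739).
81 ≡ 1 (mod 4), so quadratic reciprocity gives (81/739) = (739/81). Reduce: 739 ≡ 10 (mod 81). Now have -(10/81).
Factor out 2: 10 = 2·5. Since 81 ≡ 1 (mod 8), (2/81) = +1. Now have -(5/81).
5 ≡ 1 (mod 4), so quadratic reciprocity gives (5/81) = (81/5). Reduce: 81 ≡ 1 (mod 5). Now have -(1/5).
(1/5) = 1. Collecting the sign factors: -1.

-1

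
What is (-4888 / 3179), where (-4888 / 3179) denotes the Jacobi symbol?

Reduce the numerator: -4888 ≡ 1470 (mod 3179), so (-4888 / 3179) = (1470 / 3179).
Factor out 2: 1470 = 2·735. Since 3179 ≡ 3 (mod 8), (2 / 3179) = -1. Now have -(735 / 3179).
Both 735 ≡ 3 and 3179 ≡ 3 (mod 4), so reciprocity gives (735 / 3179) = -(3179 / 735). Reduce: 3179 ≡ 239 (mod 735). Now have (239 / 735).
Both 239 ≡ 3 and 735 ≡ 3 (mod 4), so reciprocity gives (239 / 735) = -(735 / 239). Reduce: 735 ≡ 18 (mod 239). Now have -(18 / 239).
Factor out 2: 18 = 2·9. Since 239 ≡ 7 (mod 8), (2 / 239) = +1. Now have -(9 / 239).
9 ≡ 1 (mod 4), so quadratic reciprocity gives (9 / 239) = (239 / 9). Reduce: 239 ≡ 5 (mod 9). Now have -(5 / 9).
5 ≡ 1 (mod 4), so quadratic reciprocity gives (5 / 9) = (9 / 5). Reduce: 9 ≡ 4 (mod 5). Now have -(4 / 5).
Factor out 2: 4 = 2^2. Since 5 ≡ 5 (mod 8), (2 / 5) = -1, and (2 / 5)^2 = +1. Now have -(1 / 5).
(1 / 5) = 1. Collecting the sign factors: -1.

-1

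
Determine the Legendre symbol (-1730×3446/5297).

-1

By multiplicativity, (-1730·3446/5297) = (-1730/5297)·(3446/5297).
First factor (-1730/5297):
Reduce the numerator: -1730 ≡ 3567 (mod 5297), so (-1730/5297) = (3567/5297).
5297 ≡ 1 (mod 4), so quadratic reciprocity gives (3567/5297) = (5297/3567). Reduce: 5297 ≡ 1730 (mod 3567). Now have (1730/3567).
Factor out 2: 1730 = 2·865. Since 3567 ≡ 7 (mod 8), (2/3567) = +1. Now have (865/3567).
865 ≡ 1 (mod 4), so quadratic reciprocity gives (865/3567) = (3567/865). Reduce: 3567 ≡ 107 (mod 865). Now have (107/865).
865 ≡ 1 (mod 4), so quadratic reciprocity gives (107/865) = (865/107). Reduce: 865 ≡ 9 (mod 107). Now have (9/107).
9 ≡ 1 (mod 4), so quadratic reciprocity gives (9/107) = (107/9). Reduce: 107 ≡ 8 (mod 9). Now have (8/9).
Factor out 2: 8 = 2^3. Since 9 ≡ 1 (mod 8), (2/9) = +1, and (2/9)^3 = +1. Now have (1/9).
(1/9) = 1. Collecting the sign factors: 1.
Second factor (3446/5297):
Factor out 2: 3446 = 2·1723. Since 5297 ≡ 1 (mod 8), (2/5297) = +1. Now have (1723/5297).
5297 ≡ 1 (mod 4), so quadratic reciprocity gives (1723/5297) = (5297/1723). Reduce: 5297 ≡ 128 (mod 1723). Now have (128/1723).
Factor out 2: 128 = 2^7. Since 1723 ≡ 3 (mod 8), (2/1723) = -1, and (2/1723)^7 = -1. Now have -(1/1723).
(1/1723) = 1. Collecting the sign factors: -1.
Product: (1)·(-1) = -1.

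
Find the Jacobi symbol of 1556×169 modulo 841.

By multiplicativity, (1556·169/841) = (1556/841)·(169/841).
First factor (1556/841):
(1556/841)
  = (715/841)    [1556 ≡ 715 mod 841]
  = (841/715)    [QR: 841 ≡ 1 mod 4, sign kept]
  = (126/715)    [841 ≡ 126 mod 715]
  = -(63/715)    [715 ≡ 3 mod 8 ⇒ (2/715) = -1]
  = (715/63)    [QR: both ≡ 3 mod 4, sign flips]
  = (22/63)    [715 ≡ 22 mod 63]
  = (11/63)    [63 ≡ 7 mod 8 ⇒ (2/63) = +1]
  = -(63/11)    [QR: both ≡ 3 mod 4, sign flips]
  = -(8/11)    [63 ≡ 8 mod 11]
  = (1/11)    [11 ≡ 3 mod 8 ⇒ (2/11)^3 = -1]
  = 1    [(1/11) = 1]
Second factor (169/841):
(169/841)
  = (841/169)    [QR: 169 ≡ 1 mod 4, sign kept]
  = (165/169)    [841 ≡ 165 mod 169]
  = (169/165)    [QR: 165 ≡ 1 mod 4, sign kept]
  = (4/165)    [169 ≡ 4 mod 165]
  = (1/165)    [165 ≡ 5 mod 8 ⇒ (2/165)^2 = +1]
  = 1    [(1/165) = 1]
Product: (1)·(1) = 1.

1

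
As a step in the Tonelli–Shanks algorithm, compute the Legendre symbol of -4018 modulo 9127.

(-4018/9127)
  = -(4018/9127)    [9127 ≡ 3 mod 4 ⇒ (-1/9127) = -1]
  = -(2009/9127)    [9127 ≡ 7 mod 8 ⇒ (2/9127) = +1]
  = -(9127/2009)    [QR: 2009 ≡ 1 mod 4, sign kept]
  = -(1091/2009)    [9127 ≡ 1091 mod 2009]
  = -(2009/1091)    [QR: 2009 ≡ 1 mod 4, sign kept]
  = -(918/1091)    [2009 ≡ 918 mod 1091]
  = (459/1091)    [1091 ≡ 3 mod 8 ⇒ (2/1091) = -1]
  = -(1091/459)    [QR: both ≡ 3 mod 4, sign flips]
  = -(173/459)    [1091 ≡ 173 mod 459]
  = -(459/173)    [QR: 173 ≡ 1 mod 4, sign kept]
  = -(113/173)    [459 ≡ 113 mod 173]
  = -(173/113)    [QR: 113 ≡ 1 mod 4, sign kept]
  = -(60/113)    [173 ≡ 60 mod 113]
  = -(15/113)    [113 ≡ 1 mod 8 ⇒ (2/113)^2 = +1]
  = -(113/15)    [QR: 113 ≡ 1 mod 4, sign kept]
  = -(8/15)    [113 ≡ 8 mod 15]
  = -(1/15)    [15 ≡ 7 mod 8 ⇒ (2/15)^3 = +1]
  = -1    [(1/15) = 1]

-1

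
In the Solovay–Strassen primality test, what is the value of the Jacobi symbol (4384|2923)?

Reduce the numerator: 4384 ≡ 1461 (mod 2923), so (4384|2923) = (1461|2923).
1461 ≡ 1 (mod 4), so quadratic reciprocity gives (1461|2923) = (2923|1461). Reduce: 2923 ≡ 1 (mod 1461). Now have (1|1461).
(1|1461) = 1. Collecting the sign factors: 1.

1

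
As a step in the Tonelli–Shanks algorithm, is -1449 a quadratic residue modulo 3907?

Reduce the numerator: -1449 ≡ 2458 (mod 3907), so (-1449/3907) = (2458/3907).
Factor out 2: 2458 = 2·1229. Since 3907 ≡ 3 (mod 8), (2/3907) = -1. Now have -(1229/3907).
1229 ≡ 1 (mod 4), so quadratic reciprocity gives (1229/3907) = (3907/1229). Reduce: 3907 ≡ 220 (mod 1229). Now have -(220/1229).
Factor out 2: 220 = 2^2·55. Since 1229 ≡ 5 (mod 8), (2/1229) = -1, and (2/1229)^2 = +1. Now have -(55/1229).
1229 ≡ 1 (mod 4), so quadratic reciprocity gives (55/1229) = (1229/55). Reduce: 1229 ≡ 19 (mod 55). Now have -(19/55).
Both 19 ≡ 3 and 55 ≡ 3 (mod 4), so reciprocity gives (19/55) = -(55/19). Reduce: 55 ≡ 17 (mod 19). Now have (17/19).
17 ≡ 1 (mod 4), so quadratic reciprocity gives (17/19) = (19/17). Reduce: 19 ≡ 2 (mod 17). Now have (2/17).
Factor out 2: 2 = 2. Since 17 ≡ 1 (mod 8), (2/17) = +1. Now have (1/17).
(1/17) = 1. Collecting the sign factors: 1.
The Legendre symbol is 1, so x^2 ≡ -1449 (mod 3907) has solution.

yes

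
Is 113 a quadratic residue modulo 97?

yes

Reduce the numerator: 113 ≡ 16 (mod 97), so (113/97) = (16/97).
Factor out 2: 16 = 2^4. Since 97 ≡ 1 (mod 8), (2/97) = +1, and (2/97)^4 = +1. Now have (1/97).
(1/97) = 1. Collecting the sign factors: 1.
(113/97) = 1, and 97 is prime, so 113 is a quadratic residue mod 97.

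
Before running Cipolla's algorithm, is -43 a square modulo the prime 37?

no

(-43/37)
  = (43/37)    [37 ≡ 1 mod 4 ⇒ (-1/37) = +1]
  = (6/37)    [43 ≡ 6 mod 37]
  = -(3/37)    [37 ≡ 5 mod 8 ⇒ (2/37) = -1]
  = -(37/3)    [QR: 37 ≡ 1 mod 4, sign kept]
  = -(1/3)    [37 ≡ 1 mod 3]
  = -1    [(1/3) = 1]
The Legendre symbol is -1, so x^2 ≡ -43 (mod 37) has no solution.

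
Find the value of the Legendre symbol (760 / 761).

Factor out 2: 760 = 2^3·95. Since 761 ≡ 1 (mod 8), (2 / 761) = +1, and (2 / 761)^3 = +1. Now have (95 / 761).
761 ≡ 1 (mod 4), so quadratic reciprocity gives (95 / 761) = (761 / 95). Reduce: 761 ≡ 1 (mod 95). Now have (1 / 95).
(1 / 95) = 1. Collecting the sign factors: 1.

1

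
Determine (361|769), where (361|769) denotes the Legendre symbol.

1

361 ≡ 1 (mod 4), so quadratic reciprocity gives (361|769) = (769|361). Reduce: 769 ≡ 47 (mod 361). Now have (47|361).
361 ≡ 1 (mod 4), so quadratic reciprocity gives (47|361) = (361|47). Reduce: 361 ≡ 32 (mod 47). Now have (32|47).
Factor out 2: 32 = 2^5. Since 47 ≡ 7 (mod 8), (2|47) = +1, and (2|47)^5 = +1. Now have (1|47).
(1|47) = 1. Collecting the sign factors: 1.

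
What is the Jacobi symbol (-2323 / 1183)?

1

(-2323 / 1183)
  = -(2323 / 1183)    [1183 ≡ 3 mod 4 ⇒ (-1 / 1183) = -1]
  = -(1140 / 1183)    [2323 ≡ 1140 mod 1183]
  = -(285 / 1183)    [1183 ≡ 7 mod 8 ⇒ (2 / 1183)^2 = +1]
  = -(1183 / 285)    [QR: 285 ≡ 1 mod 4, sign kept]
  = -(43 / 285)    [1183 ≡ 43 mod 285]
  = -(285 / 43)    [QR: 285 ≡ 1 mod 4, sign kept]
  = -(27 / 43)    [285 ≡ 27 mod 43]
  = (43 / 27)    [QR: both ≡ 3 mod 4, sign flips]
  = (16 / 27)    [43 ≡ 16 mod 27]
  = (1 / 27)    [27 ≡ 3 mod 8 ⇒ (2 / 27)^4 = +1]
  = 1    [(1 / 27) = 1]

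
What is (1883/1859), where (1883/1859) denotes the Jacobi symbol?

-1

(1883/1859)
  = (24/1859)    [1883 ≡ 24 mod 1859]
  = -(3/1859)    [1859 ≡ 3 mod 8 ⇒ (2/1859)^3 = -1]
  = (1859/3)    [QR: both ≡ 3 mod 4, sign flips]
  = (2/3)    [1859 ≡ 2 mod 3]
  = -(1/3)    [3 ≡ 3 mod 8 ⇒ (2/3) = -1]
  = -1    [(1/3) = 1]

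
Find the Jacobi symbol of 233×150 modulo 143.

-1

By multiplicativity, (233·150 / 143) = (233 / 143)·(150 / 143).
First factor (233 / 143):
Reduce the numerator: 233 ≡ 90 (mod 143), so (233 / 143) = (90 / 143).
Factor out 2: 90 = 2·45. Since 143 ≡ 7 (mod 8), (2 / 143) = +1. Now have (45 / 143).
45 ≡ 1 (mod 4), so quadratic reciprocity gives (45 / 143) = (143 / 45). Reduce: 143 ≡ 8 (mod 45). Now have (8 / 45).
Factor out 2: 8 = 2^3. Since 45 ≡ 5 (mod 8), (2 / 45) = -1, and (2 / 45)^3 = -1. Now have -(1 / 45).
(1 / 45) = 1. Collecting the sign factors: -1.
Second factor (150 / 143):
Reduce the numerator: 150 ≡ 7 (mod 143), so (150 / 143) = (7 / 143).
Both 7 ≡ 3 and 143 ≡ 3 (mod 4), so reciprocity gives (7 / 143) = -(143 / 7). Reduce: 143 ≡ 3 (mod 7). Now have -(3 / 7).
Both 3 ≡ 3 and 7 ≡ 3 (mod 4), so reciprocity gives (3 / 7) = -(7 / 3). Reduce: 7 ≡ 1 (mod 3). Now have (1 / 3).
(1 / 3) = 1. Collecting the sign factors: 1.
Product: (-1)·(1) = -1.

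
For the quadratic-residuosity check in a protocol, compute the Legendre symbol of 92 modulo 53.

(92/53)
  = (39/53)    [92 ≡ 39 mod 53]
  = (53/39)    [QR: 53 ≡ 1 mod 4, sign kept]
  = (14/39)    [53 ≡ 14 mod 39]
  = (7/39)    [39 ≡ 7 mod 8 ⇒ (2/39) = +1]
  = -(39/7)    [QR: both ≡ 3 mod 4, sign flips]
  = -(4/7)    [39 ≡ 4 mod 7]
  = -(1/7)    [7 ≡ 7 mod 8 ⇒ (2/7)^2 = +1]
  = -1    [(1/7) = 1]

-1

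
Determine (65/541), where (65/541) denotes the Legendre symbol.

-1

(65/541)
  = (541/65)    [QR: 65 ≡ 1 mod 4, sign kept]
  = (21/65)    [541 ≡ 21 mod 65]
  = (65/21)    [QR: 21 ≡ 1 mod 4, sign kept]
  = (2/21)    [65 ≡ 2 mod 21]
  = -(1/21)    [21 ≡ 5 mod 8 ⇒ (2/21) = -1]
  = -1    [(1/21) = 1]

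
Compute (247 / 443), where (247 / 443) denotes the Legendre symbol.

(247 / 443)
  = -(443 / 247)    [QR: both ≡ 3 mod 4, sign flips]
  = -(196 / 247)    [443 ≡ 196 mod 247]
  = -(49 / 247)    [247 ≡ 7 mod 8 ⇒ (2 / 247)^2 = +1]
  = -(247 / 49)    [QR: 49 ≡ 1 mod 4, sign kept]
  = -(2 / 49)    [247 ≡ 2 mod 49]
  = -(1 / 49)    [49 ≡ 1 mod 8 ⇒ (2 / 49) = +1]
  = -1    [(1 / 49) = 1]

-1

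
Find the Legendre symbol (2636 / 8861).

Factor out 2: 2636 = 2^2·659. Since 8861 ≡ 5 (mod 8), (2 / 8861) = -1, and (2 / 8861)^2 = +1. Now have (659 / 8861).
8861 ≡ 1 (mod 4), so quadratic reciprocity gives (659 / 8861) = (8861 / 659). Reduce: 8861 ≡ 294 (mod 659). Now have (294 / 659).
Factor out 2: 294 = 2·147. Since 659 ≡ 3 (mod 8), (2 / 659) = -1. Now have -(147 / 659).
Both 147 ≡ 3 and 659 ≡ 3 (mod 4), so reciprocity gives (147 / 659) = -(659 / 147). Reduce: 659 ≡ 71 (mod 147). Now have (71 / 147).
Both 71 ≡ 3 and 147 ≡ 3 (mod 4), so reciprocity gives (71 / 147) = -(147 / 71). Reduce: 147 ≡ 5 (mod 71). Now have -(5 / 71).
5 ≡ 1 (mod 4), so quadratic reciprocity gives (5 / 71) = (71 / 5). Reduce: 71 ≡ 1 (mod 5). Now have -(1 / 5).
(1 / 5) = 1. Collecting the sign factors: -1.

-1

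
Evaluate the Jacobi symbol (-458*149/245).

-1

By multiplicativity, (-458·149/245) = (-458/245)·(149/245).
First factor (-458/245):
(-458/245)
  = (458/245)    [245 ≡ 1 mod 4 ⇒ (-1/245) = +1]
  = (213/245)    [458 ≡ 213 mod 245]
  = (245/213)    [QR: 213 ≡ 1 mod 4, sign kept]
  = (32/213)    [245 ≡ 32 mod 213]
  = -(1/213)    [213 ≡ 5 mod 8 ⇒ (2/213)^5 = -1]
  = -1    [(1/213) = 1]
Second factor (149/245):
(149/245)
  = (245/149)    [QR: 149 ≡ 1 mod 4, sign kept]
  = (96/149)    [245 ≡ 96 mod 149]
  = -(3/149)    [149 ≡ 5 mod 8 ⇒ (2/149)^5 = -1]
  = -(149/3)    [QR: 149 ≡ 1 mod 4, sign kept]
  = -(2/3)    [149 ≡ 2 mod 3]
  = (1/3)    [3 ≡ 3 mod 8 ⇒ (2/3) = -1]
  = 1    [(1/3) = 1]
Product: (-1)·(1) = -1.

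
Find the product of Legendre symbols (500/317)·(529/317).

-1

By multiplicativity, (500·529/317) = (500/317)·(529/317).
First factor (500/317):
(500/317)
  = (183/317)    [500 ≡ 183 mod 317]
  = (317/183)    [QR: 317 ≡ 1 mod 4, sign kept]
  = (134/183)    [317 ≡ 134 mod 183]
  = (67/183)    [183 ≡ 7 mod 8 ⇒ (2/183) = +1]
  = -(183/67)    [QR: both ≡ 3 mod 4, sign flips]
  = -(49/67)    [183 ≡ 49 mod 67]
  = -(67/49)    [QR: 49 ≡ 1 mod 4, sign kept]
  = -(18/49)    [67 ≡ 18 mod 49]
  = -(9/49)    [49 ≡ 1 mod 8 ⇒ (2/49) = +1]
  = -(49/9)    [QR: 9 ≡ 1 mod 4, sign kept]
  = -(4/9)    [49 ≡ 4 mod 9]
  = -(1/9)    [9 ≡ 1 mod 8 ⇒ (2/9)^2 = +1]
  = -1    [(1/9) = 1]
Second factor (529/317):
(529/317)
  = (212/317)    [529 ≡ 212 mod 317]
  = (53/317)    [317 ≡ 5 mod 8 ⇒ (2/317)^2 = +1]
  = (317/53)    [QR: 53 ≡ 1 mod 4, sign kept]
  = (52/53)    [317 ≡ 52 mod 53]
  = (13/53)    [53 ≡ 5 mod 8 ⇒ (2/53)^2 = +1]
  = (53/13)    [QR: 13 ≡ 1 mod 4, sign kept]
  = (1/13)    [53 ≡ 1 mod 13]
  = 1    [(1/13) = 1]
Product: (-1)·(1) = -1.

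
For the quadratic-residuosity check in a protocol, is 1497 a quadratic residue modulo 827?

no

(1497/827)
  = (670/827)    [1497 ≡ 670 mod 827]
  = -(335/827)    [827 ≡ 3 mod 8 ⇒ (2/827) = -1]
  = (827/335)    [QR: both ≡ 3 mod 4, sign flips]
  = (157/335)    [827 ≡ 157 mod 335]
  = (335/157)    [QR: 157 ≡ 1 mod 4, sign kept]
  = (21/157)    [335 ≡ 21 mod 157]
  = (157/21)    [QR: 21 ≡ 1 mod 4, sign kept]
  = (10/21)    [157 ≡ 10 mod 21]
  = -(5/21)    [21 ≡ 5 mod 8 ⇒ (2/21) = -1]
  = -(21/5)    [QR: 5 ≡ 1 mod 4, sign kept]
  = -(1/5)    [21 ≡ 1 mod 5]
  = -1    [(1/5) = 1]
(1497/827) = -1, and 827 is prime, so 1497 is not a quadratic residue mod 827.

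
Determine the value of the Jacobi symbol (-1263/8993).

(-1263/8993)
  = (7730/8993)    [-1263 ≡ 7730 mod 8993]
  = (3865/8993)    [8993 ≡ 1 mod 8 ⇒ (2/8993) = +1]
  = (8993/3865)    [QR: 3865 ≡ 1 mod 4, sign kept]
  = (1263/3865)    [8993 ≡ 1263 mod 3865]
  = (3865/1263)    [QR: 3865 ≡ 1 mod 4, sign kept]
  = (76/1263)    [3865 ≡ 76 mod 1263]
  = (19/1263)    [1263 ≡ 7 mod 8 ⇒ (2/1263)^2 = +1]
  = -(1263/19)    [QR: both ≡ 3 mod 4, sign flips]
  = -(9/19)    [1263 ≡ 9 mod 19]
  = -(19/9)    [QR: 9 ≡ 1 mod 4, sign kept]
  = -(1/9)    [19 ≡ 1 mod 9]
  = -1    [(1/9) = 1]

-1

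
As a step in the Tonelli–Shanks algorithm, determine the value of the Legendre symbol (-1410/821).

(-1410/821)
  = (232/821)    [-1410 ≡ 232 mod 821]
  = -(29/821)    [821 ≡ 5 mod 8 ⇒ (2/821)^3 = -1]
  = -(821/29)    [QR: 29 ≡ 1 mod 4, sign kept]
  = -(9/29)    [821 ≡ 9 mod 29]
  = -(29/9)    [QR: 9 ≡ 1 mod 4, sign kept]
  = -(2/9)    [29 ≡ 2 mod 9]
  = -(1/9)    [9 ≡ 1 mod 8 ⇒ (2/9) = +1]
  = -1    [(1/9) = 1]

-1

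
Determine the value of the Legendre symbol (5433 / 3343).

Reduce the numerator: 5433 ≡ 2090 (mod 3343), so (5433 / 3343) = (2090 / 3343).
Factor out 2: 2090 = 2·1045. Since 3343 ≡ 7 (mod 8), (2 / 3343) = +1. Now have (1045 / 3343).
1045 ≡ 1 (mod 4), so quadratic reciprocity gives (1045 / 3343) = (3343 / 1045). Reduce: 3343 ≡ 208 (mod 1045). Now have (208 / 1045).
Factor out 2: 208 = 2^4·13. Since 1045 ≡ 5 (mod 8), (2 / 1045) = -1, and (2 / 1045)^4 = +1. Now have (13 / 1045).
13 ≡ 1 (mod 4), so quadratic reciprocity gives (13 / 1045) = (1045 / 13). Reduce: 1045 ≡ 5 (mod 13). Now have (5 / 13).
5 ≡ 1 (mod 4), so quadratic reciprocity gives (5 / 13) = (13 / 5). Reduce: 13 ≡ 3 (mod 5). Now have (3 / 5).
5 ≡ 1 (mod 4), so quadratic reciprocity gives (3 / 5) = (5 / 3). Reduce: 5 ≡ 2 (mod 3). Now have (2 / 3).
Factor out 2: 2 = 2. Since 3 ≡ 3 (mod 8), (2 / 3) = -1. Now have -(1 / 3).
(1 / 3) = 1. Collecting the sign factors: -1.

-1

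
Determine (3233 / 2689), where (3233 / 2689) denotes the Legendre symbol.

Reduce the numerator: 3233 ≡ 544 (mod 2689), so (3233 / 2689) = (544 / 2689).
Factor out 2: 544 = 2^5·17. Since 2689 ≡ 1 (mod 8), (2 / 2689) = +1, and (2 / 2689)^5 = +1. Now have (17 / 2689).
17 ≡ 1 (mod 4), so quadratic reciprocity gives (17 / 2689) = (2689 / 17). Reduce: 2689 ≡ 3 (mod 17). Now have (3 / 17).
17 ≡ 1 (mod 4), so quadratic reciprocity gives (3 / 17) = (17 / 3). Reduce: 17 ≡ 2 (mod 3). Now have (2 / 3).
Factor out 2: 2 = 2. Since 3 ≡ 3 (mod 8), (2 / 3) = -1. Now have -(1 / 3).
(1 / 3) = 1. Collecting the sign factors: -1.

-1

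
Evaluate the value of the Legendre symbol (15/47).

Both 15 ≡ 3 and 47 ≡ 3 (mod 4), so reciprocity gives (15/47) = -(47/15). Reduce: 47 ≡ 2 (mod 15). Now have -(2/15).
Factor out 2: 2 = 2. Since 15 ≡ 7 (mod 8), (2/15) = +1. Now have -(1/15).
(1/15) = 1. Collecting the sign factors: -1.

-1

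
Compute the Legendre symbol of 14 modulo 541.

-1

Factor out 2: 14 = 2·7. Since 541 ≡ 5 (mod 8), (2 / 541) = -1. Now have -(7 / 541).
541 ≡ 1 (mod 4), so quadratic reciprocity gives (7 / 541) = (541 / 7). Reduce: 541 ≡ 2 (mod 7). Now have -(2 / 7).
Factor out 2: 2 = 2. Since 7 ≡ 7 (mod 8), (2 / 7) = +1. Now have -(1 / 7).
(1 / 7) = 1. Collecting the sign factors: -1.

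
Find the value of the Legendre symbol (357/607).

(357/607)
  = (607/357)    [QR: 357 ≡ 1 mod 4, sign kept]
  = (250/357)    [607 ≡ 250 mod 357]
  = -(125/357)    [357 ≡ 5 mod 8 ⇒ (2/357) = -1]
  = -(357/125)    [QR: 125 ≡ 1 mod 4, sign kept]
  = -(107/125)    [357 ≡ 107 mod 125]
  = -(125/107)    [QR: 125 ≡ 1 mod 4, sign kept]
  = -(18/107)    [125 ≡ 18 mod 107]
  = (9/107)    [107 ≡ 3 mod 8 ⇒ (2/107) = -1]
  = (107/9)    [QR: 9 ≡ 1 mod 4, sign kept]
  = (8/9)    [107 ≡ 8 mod 9]
  = (1/9)    [9 ≡ 1 mod 8 ⇒ (2/9)^3 = +1]
  = 1    [(1/9) = 1]

1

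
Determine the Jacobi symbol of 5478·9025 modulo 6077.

-1

By multiplicativity, (5478·9025/6077) = (5478/6077)·(9025/6077).
First factor (5478/6077):
(5478/6077)
  = -(2739/6077)    [6077 ≡ 5 mod 8 ⇒ (2/6077) = -1]
  = -(6077/2739)    [QR: 6077 ≡ 1 mod 4, sign kept]
  = -(599/2739)    [6077 ≡ 599 mod 2739]
  = (2739/599)    [QR: both ≡ 3 mod 4, sign flips]
  = (343/599)    [2739 ≡ 343 mod 599]
  = -(599/343)    [QR: both ≡ 3 mod 4, sign flips]
  = -(256/343)    [599 ≡ 256 mod 343]
  = -(1/343)    [343 ≡ 7 mod 8 ⇒ (2/343)^8 = +1]
  = -1    [(1/343) = 1]
Second factor (9025/6077):
(9025/6077)
  = (2948/6077)    [9025 ≡ 2948 mod 6077]
  = (737/6077)    [6077 ≡ 5 mod 8 ⇒ (2/6077)^2 = +1]
  = (6077/737)    [QR: 737 ≡ 1 mod 4, sign kept]
  = (181/737)    [6077 ≡ 181 mod 737]
  = (737/181)    [QR: 181 ≡ 1 mod 4, sign kept]
  = (13/181)    [737 ≡ 13 mod 181]
  = (181/13)    [QR: 13 ≡ 1 mod 4, sign kept]
  = (12/13)    [181 ≡ 12 mod 13]
  = (3/13)    [13 ≡ 5 mod 8 ⇒ (2/13)^2 = +1]
  = (13/3)    [QR: 13 ≡ 1 mod 4, sign kept]
  = (1/3)    [13 ≡ 1 mod 3]
  = 1    [(1/3) = 1]
Product: (-1)·(1) = -1.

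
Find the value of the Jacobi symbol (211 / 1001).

-1

1001 ≡ 1 (mod 4), so quadratic reciprocity gives (211 / 1001) = (1001 / 211). Reduce: 1001 ≡ 157 (mod 211). Now have (157 / 211).
157 ≡ 1 (mod 4), so quadratic reciprocity gives (157 / 211) = (211 / 157). Reduce: 211 ≡ 54 (mod 157). Now have (54 / 157).
Factor out 2: 54 = 2·27. Since 157 ≡ 5 (mod 8), (2 / 157) = -1. Now have -(27 / 157).
157 ≡ 1 (mod 4), so quadratic reciprocity gives (27 / 157) = (157 / 27). Reduce: 157 ≡ 22 (mod 27). Now have -(22 / 27).
Factor out 2: 22 = 2·11. Since 27 ≡ 3 (mod 8), (2 / 27) = -1. Now have (11 / 27).
Both 11 ≡ 3 and 27 ≡ 3 (mod 4), so reciprocity gives (11 / 27) = -(27 / 11). Reduce: 27 ≡ 5 (mod 11). Now have -(5 / 11).
5 ≡ 1 (mod 4), so quadratic reciprocity gives (5 / 11) = (11 / 5). Reduce: 11 ≡ 1 (mod 5). Now have -(1 / 5).
(1 / 5) = 1. Collecting the sign factors: -1.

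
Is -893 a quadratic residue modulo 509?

yes

(-893/509)
  = (893/509)    [509 ≡ 1 mod 4 ⇒ (-1/509) = +1]
  = (384/509)    [893 ≡ 384 mod 509]
  = -(3/509)    [509 ≡ 5 mod 8 ⇒ (2/509)^7 = -1]
  = -(509/3)    [QR: 509 ≡ 1 mod 4, sign kept]
  = -(2/3)    [509 ≡ 2 mod 3]
  = (1/3)    [3 ≡ 3 mod 8 ⇒ (2/3) = -1]
  = 1    [(1/3) = 1]
The Legendre symbol is 1, so x^2 ≡ -893 (mod 509) has solution.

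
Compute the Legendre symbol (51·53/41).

-1

By multiplicativity, (51·53/41) = (51/41)·(53/41).
First factor (51/41):
Reduce the numerator: 51 ≡ 10 (mod 41), so (51/41) = (10/41).
Factor out 2: 10 = 2·5. Since 41 ≡ 1 (mod 8), (2/41) = +1. Now have (5/41).
5 ≡ 1 (mod 4), so quadratic reciprocity gives (5/41) = (41/5). Reduce: 41 ≡ 1 (mod 5). Now have (1/5).
(1/5) = 1. Collecting the sign factors: 1.
Second factor (53/41):
Reduce the numerator: 53 ≡ 12 (mod 41), so (53/41) = (12/41).
Factor out 2: 12 = 2^2·3. Since 41 ≡ 1 (mod 8), (2/41) = +1, and (2/41)^2 = +1. Now have (3/41).
41 ≡ 1 (mod 4), so quadratic reciprocity gives (3/41) = (41/3). Reduce: 41 ≡ 2 (mod 3). Now have (2/3).
Factor out 2: 2 = 2. Since 3 ≡ 3 (mod 8), (2/3) = -1. Now have -(1/3).
(1/3) = 1. Collecting the sign factors: -1.
Product: (1)·(-1) = -1.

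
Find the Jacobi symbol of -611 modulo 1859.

Pull out -1: (-611/1859) = (-1/1859)·(611/1859). Since 1859 ≡ 3 (mod 4), (-1/1859) = -1. Now have -(611/1859).
Both 611 ≡ 3 and 1859 ≡ 3 (mod 4), so reciprocity gives (611/1859) = -(1859/611). Reduce: 1859 ≡ 26 (mod 611). Now have (26/611).
Factor out 2: 26 = 2·13. Since 611 ≡ 3 (mod 8), (2/611) = -1. Now have -(13/611).
13 ≡ 1 (mod 4), so quadratic reciprocity gives (13/611) = (611/13). Reduce: 611 ≡ 0 (mod 13). Now have -(0/13).
The numerator is now 0 with denominator 13 > 1: the symbol is 0.

0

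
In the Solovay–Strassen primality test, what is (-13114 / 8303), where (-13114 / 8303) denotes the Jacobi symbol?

-1

Reduce the numerator: -13114 ≡ 3492 (mod 8303), so (-13114 / 8303) = (3492 / 8303).
Factor out 2: 3492 = 2^2·873. Since 8303 ≡ 7 (mod 8), (2 / 8303) = +1, and (2 / 8303)^2 = +1. Now have (873 / 8303).
873 ≡ 1 (mod 4), so quadratic reciprocity gives (873 / 8303) = (8303 / 873). Reduce: 8303 ≡ 446 (mod 873). Now have (446 / 873).
Factor out 2: 446 = 2·223. Since 873 ≡ 1 (mod 8), (2 / 873) = +1. Now have (223 / 873).
873 ≡ 1 (mod 4), so quadratic reciprocity gives (223 / 873) = (873 / 223). Reduce: 873 ≡ 204 (mod 223). Now have (204 / 223).
Factor out 2: 204 = 2^2·51. Since 223 ≡ 7 (mod 8), (2 / 223) = +1, and (2 / 223)^2 = +1. Now have (51 / 223).
Both 51 ≡ 3 and 223 ≡ 3 (mod 4), so reciprocity gives (51 / 223) = -(223 / 51). Reduce: 223 ≡ 19 (mod 51). Now have -(19 / 51).
Both 19 ≡ 3 and 51 ≡ 3 (mod 4), so reciprocity gives (19 / 51) = -(51 / 19). Reduce: 51 ≡ 13 (mod 19). Now have (13 / 19).
13 ≡ 1 (mod 4), so quadratic reciprocity gives (13 / 19) = (19 / 13). Reduce: 19 ≡ 6 (mod 13). Now have (6 / 13).
Factor out 2: 6 = 2·3. Since 13 ≡ 5 (mod 8), (2 / 13) = -1. Now have -(3 / 13).
13 ≡ 1 (mod 4), so quadratic reciprocity gives (3 / 13) = (13 / 3). Reduce: 13 ≡ 1 (mod 3). Now have -(1 / 3).
(1 / 3) = 1. Collecting the sign factors: -1.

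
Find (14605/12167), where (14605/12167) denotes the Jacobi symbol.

Reduce the numerator: 14605 ≡ 2438 (mod 12167), so (14605/12167) = (2438/12167).
Factor out 2: 2438 = 2·1219. Since 12167 ≡ 7 (mod 8), (2/12167) = +1. Now have (1219/12167).
Both 1219 ≡ 3 and 12167 ≡ 3 (mod 4), so reciprocity gives (1219/12167) = -(12167/1219). Reduce: 12167 ≡ 1196 (mod 1219). Now have -(1196/1219).
Factor out 2: 1196 = 2^2·299. Since 1219 ≡ 3 (mod 8), (2/1219) = -1, and (2/1219)^2 = +1. Now have -(299/1219).
Both 299 ≡ 3 and 1219 ≡ 3 (mod 4), so reciprocity gives (299/1219) = -(1219/299). Reduce: 1219 ≡ 23 (mod 299). Now have (23/299).
Both 23 ≡ 3 and 299 ≡ 3 (mod 4), so reciprocity gives (23/299) = -(299/23). Reduce: 299 ≡ 0 (mod 23). Now have -(0/23).
The numerator is now 0 with denominator 23 > 1: the symbol is 0.

0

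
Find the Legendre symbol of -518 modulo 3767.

Pull out -1: (-518|3767) = (-1|3767)·(518|3767). Since 3767 ≡ 3 (mod 4), (-1|3767) = -1. Now have -(518|3767).
Factor out 2: 518 = 2·259. Since 3767 ≡ 7 (mod 8), (2|3767) = +1. Now have -(259|3767).
Both 259 ≡ 3 and 3767 ≡ 3 (mod 4), so reciprocity gives (259|3767) = -(3767|259). Reduce: 3767 ≡ 141 (mod 259). Now have (141|259).
141 ≡ 1 (mod 4), so quadratic reciprocity gives (141|259) = (259|141). Reduce: 259 ≡ 118 (mod 141). Now have (118|141).
Factor out 2: 118 = 2·59. Since 141 ≡ 5 (mod 8), (2|141) = -1. Now have -(59|141).
141 ≡ 1 (mod 4), so quadratic reciprocity gives (59|141) = (141|59). Reduce: 141 ≡ 23 (mod 59). Now have -(23|59).
Both 23 ≡ 3 and 59 ≡ 3 (mod 4), so reciprocity gives (23|59) = -(59|23). Reduce: 59 ≡ 13 (mod 23). Now have (13|23).
13 ≡ 1 (mod 4), so quadratic reciprocity gives (13|23) = (23|13). Reduce: 23 ≡ 10 (mod 13). Now have (10|13).
Factor out 2: 10 = 2·5. Since 13 ≡ 5 (mod 8), (2|13) = -1. Now have -(5|13).
5 ≡ 1 (mod 4), so quadratic reciprocity gives (5|13) = (13|5). Reduce: 13 ≡ 3 (mod 5). Now have -(3|5).
5 ≡ 1 (mod 4), so quadratic reciprocity gives (3|5) = (5|3). Reduce: 5 ≡ 2 (mod 3). Now have -(2|3).
Factor out 2: 2 = 2. Since 3 ≡ 3 (mod 8), (2|3) = -1. Now have (1|3).
(1|3) = 1. Collecting the sign factors: 1.

1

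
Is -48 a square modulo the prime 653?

(-48|653)
  = (605|653)    [-48 ≡ 605 mod 653]
  = (653|605)    [QR: 605 ≡ 1 mod 4, sign kept]
  = (48|605)    [653 ≡ 48 mod 605]
  = (3|605)    [605 ≡ 5 mod 8 ⇒ (2|605)^4 = +1]
  = (605|3)    [QR: 605 ≡ 1 mod 4, sign kept]
  = (2|3)    [605 ≡ 2 mod 3]
  = -(1|3)    [3 ≡ 3 mod 8 ⇒ (2|3) = -1]
  = -1    [(1|3) = 1]
(-48|653) = -1, and 653 is prime, so -48 is not a quadratic residue mod 653.

no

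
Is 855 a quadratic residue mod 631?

Reduce the numerator: 855 ≡ 224 (mod 631), so (855|631) = (224|631).
Factor out 2: 224 = 2^5·7. Since 631 ≡ 7 (mod 8), (2|631) = +1, and (2|631)^5 = +1. Now have (7|631).
Both 7 ≡ 3 and 631 ≡ 3 (mod 4), so reciprocity gives (7|631) = -(631|7). Reduce: 631 ≡ 1 (mod 7). Now have -(1|7).
(1|7) = 1. Collecting the sign factors: -1.
(855|631) = -1, and 631 is prime, so 855 is not a quadratic residue mod 631.

no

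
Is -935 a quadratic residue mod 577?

Reduce the numerator: -935 ≡ 219 (mod 577), so (-935|577) = (219|577).
577 ≡ 1 (mod 4), so quadratic reciprocity gives (219|577) = (577|219). Reduce: 577 ≡ 139 (mod 219). Now have (139|219).
Both 139 ≡ 3 and 219 ≡ 3 (mod 4), so reciprocity gives (139|219) = -(219|139). Reduce: 219 ≡ 80 (mod 139). Now have -(80|139).
Factor out 2: 80 = 2^4·5. Since 139 ≡ 3 (mod 8), (2|139) = -1, and (2|139)^4 = +1. Now have -(5|139).
5 ≡ 1 (mod 4), so quadratic reciprocity gives (5|139) = (139|5). Reduce: 139 ≡ 4 (mod 5). Now have -(4|5).
Factor out 2: 4 = 2^2. Since 5 ≡ 5 (mod 8), (2|5) = -1, and (2|5)^2 = +1. Now have -(1|5).
(1|5) = 1. Collecting the sign factors: -1.
The Legendre symbol is -1, so x^2 ≡ -935 (mod 577) has no solution.

no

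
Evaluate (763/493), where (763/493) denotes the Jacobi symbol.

1

Reduce the numerator: 763 ≡ 270 (mod 493), so (763/493) = (270/493).
Factor out 2: 270 = 2·135. Since 493 ≡ 5 (mod 8), (2/493) = -1. Now have -(135/493).
493 ≡ 1 (mod 4), so quadratic reciprocity gives (135/493) = (493/135). Reduce: 493 ≡ 88 (mod 135). Now have -(88/135).
Factor out 2: 88 = 2^3·11. Since 135 ≡ 7 (mod 8), (2/135) = +1, and (2/135)^3 = +1. Now have -(11/135).
Both 11 ≡ 3 and 135 ≡ 3 (mod 4), so reciprocity gives (11/135) = -(135/11). Reduce: 135 ≡ 3 (mod 11). Now have (3/11).
Both 3 ≡ 3 and 11 ≡ 3 (mod 4), so reciprocity gives (3/11) = -(11/3). Reduce: 11 ≡ 2 (mod 3). Now have -(2/3).
Factor out 2: 2 = 2. Since 3 ≡ 3 (mod 8), (2/3) = -1. Now have (1/3).
(1/3) = 1. Collecting the sign factors: 1.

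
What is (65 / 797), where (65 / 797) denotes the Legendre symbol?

65 ≡ 1 (mod 4), so quadratic reciprocity gives (65 / 797) = (797 / 65). Reduce: 797 ≡ 17 (mod 65). Now have (17 / 65).
17 ≡ 1 (mod 4), so quadratic reciprocity gives (17 / 65) = (65 / 17). Reduce: 65 ≡ 14 (mod 17). Now have (14 / 17).
Factor out 2: 14 = 2·7. Since 17 ≡ 1 (mod 8), (2 / 17) = +1. Now have (7 / 17).
17 ≡ 1 (mod 4), so quadratic reciprocity gives (7 / 17) = (17 / 7). Reduce: 17 ≡ 3 (mod 7). Now have (3 / 7).
Both 3 ≡ 3 and 7 ≡ 3 (mod 4), so reciprocity gives (3 / 7) = -(7 / 3). Reduce: 7 ≡ 1 (mod 3). Now have -(1 / 3).
(1 / 3) = 1. Collecting the sign factors: -1.

-1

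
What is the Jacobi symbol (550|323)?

Reduce the numerator: 550 ≡ 227 (mod 323), so (550|323) = (227|323).
Both 227 ≡ 3 and 323 ≡ 3 (mod 4), so reciprocity gives (227|323) = -(323|227). Reduce: 323 ≡ 96 (mod 227). Now have -(96|227).
Factor out 2: 96 = 2^5·3. Since 227 ≡ 3 (mod 8), (2|227) = -1, and (2|227)^5 = -1. Now have (3|227).
Both 3 ≡ 3 and 227 ≡ 3 (mod 4), so reciprocity gives (3|227) = -(227|3). Reduce: 227 ≡ 2 (mod 3). Now have -(2|3).
Factor out 2: 2 = 2. Since 3 ≡ 3 (mod 8), (2|3) = -1. Now have (1|3).
(1|3) = 1. Collecting the sign factors: 1.

1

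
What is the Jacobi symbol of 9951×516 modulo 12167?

By multiplicativity, (9951·516|12167) = (9951|12167)·(516|12167).
First factor (9951|12167):
(9951|12167)
  = -(12167|9951)    [QR: both ≡ 3 mod 4, sign flips]
  = -(2216|9951)    [12167 ≡ 2216 mod 9951]
  = -(277|9951)    [9951 ≡ 7 mod 8 ⇒ (2|9951)^3 = +1]
  = -(9951|277)    [QR: 277 ≡ 1 mod 4, sign kept]
  = -(256|277)    [9951 ≡ 256 mod 277]
  = -(1|277)    [277 ≡ 5 mod 8 ⇒ (2|277)^8 = +1]
  = -1    [(1|277) = 1]
Second factor (516|12167):
(516|12167)
  = (129|12167)    [12167 ≡ 7 mod 8 ⇒ (2|12167)^2 = +1]
  = (12167|129)    [QR: 129 ≡ 1 mod 4, sign kept]
  = (41|129)    [12167 ≡ 41 mod 129]
  = (129|41)    [QR: 41 ≡ 1 mod 4, sign kept]
  = (6|41)    [129 ≡ 6 mod 41]
  = (3|41)    [41 ≡ 1 mod 8 ⇒ (2|41) = +1]
  = (41|3)    [QR: 41 ≡ 1 mod 4, sign kept]
  = (2|3)    [41 ≡ 2 mod 3]
  = -(1|3)    [3 ≡ 3 mod 8 ⇒ (2|3) = -1]
  = -1    [(1|3) = 1]
Product: (-1)·(-1) = 1.

1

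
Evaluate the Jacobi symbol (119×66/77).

0

By multiplicativity, (119·66/77) = (119/77)·(66/77).
First factor (119/77):
Reduce the numerator: 119 ≡ 42 (mod 77), so (119/77) = (42/77).
Factor out 2: 42 = 2·21. Since 77 ≡ 5 (mod 8), (2/77) = -1. Now have -(21/77).
21 ≡ 1 (mod 4), so quadratic reciprocity gives (21/77) = (77/21). Reduce: 77 ≡ 14 (mod 21). Now have -(14/21).
Factor out 2: 14 = 2·7. Since 21 ≡ 5 (mod 8), (2/21) = -1. Now have (7/21).
21 ≡ 1 (mod 4), so quadratic reciprocity gives (7/21) = (21/7). Reduce: 21 ≡ 0 (mod 7). Now have (0/7).
The numerator is now 0 with denominator 7 > 1: the symbol is 0.
Second factor (66/77):
Factor out 2: 66 = 2·33. Since 77 ≡ 5 (mod 8), (2/77) = -1. Now have -(33/77).
33 ≡ 1 (mod 4), so quadratic reciprocity gives (33/77) = (77/33). Reduce: 77 ≡ 11 (mod 33). Now have -(11/33).
33 ≡ 1 (mod 4), so quadratic reciprocity gives (11/33) = (33/11). Reduce: 33 ≡ 0 (mod 11). Now have -(0/11).
The numerator is now 0 with denominator 11 > 1: the symbol is 0.
Product: (0)·(0) = 0.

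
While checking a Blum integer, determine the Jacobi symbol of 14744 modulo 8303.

(14744|8303)
  = (6441|8303)    [14744 ≡ 6441 mod 8303]
  = (8303|6441)    [QR: 6441 ≡ 1 mod 4, sign kept]
  = (1862|6441)    [8303 ≡ 1862 mod 6441]
  = (931|6441)    [6441 ≡ 1 mod 8 ⇒ (2|6441) = +1]
  = (6441|931)    [QR: 6441 ≡ 1 mod 4, sign kept]
  = (855|931)    [6441 ≡ 855 mod 931]
  = -(931|855)    [QR: both ≡ 3 mod 4, sign flips]
  = -(76|855)    [931 ≡ 76 mod 855]
  = -(19|855)    [855 ≡ 7 mod 8 ⇒ (2|855)^2 = +1]
  = (855|19)    [QR: both ≡ 3 mod 4, sign flips]
  = (0|19)    [855 ≡ 0 mod 19]
  = 0    [numerator 0, gcd > 1]

0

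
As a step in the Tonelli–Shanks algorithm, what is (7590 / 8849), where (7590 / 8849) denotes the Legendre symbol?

(7590 / 8849)
  = (3795 / 8849)    [8849 ≡ 1 mod 8 ⇒ (2 / 8849) = +1]
  = (8849 / 3795)    [QR: 8849 ≡ 1 mod 4, sign kept]
  = (1259 / 3795)    [8849 ≡ 1259 mod 3795]
  = -(3795 / 1259)    [QR: both ≡ 3 mod 4, sign flips]
  = -(18 / 1259)    [3795 ≡ 18 mod 1259]
  = (9 / 1259)    [1259 ≡ 3 mod 8 ⇒ (2 / 1259) = -1]
  = (1259 / 9)    [QR: 9 ≡ 1 mod 4, sign kept]
  = (8 / 9)    [1259 ≡ 8 mod 9]
  = (1 / 9)    [9 ≡ 1 mod 8 ⇒ (2 / 9)^3 = +1]
  = 1    [(1 / 9) = 1]

1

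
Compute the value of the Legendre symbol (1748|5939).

Factor out 2: 1748 = 2^2·437. Since 5939 ≡ 3 (mod 8), (2|5939) = -1, and (2|5939)^2 = +1. Now have (437|5939).
437 ≡ 1 (mod 4), so quadratic reciprocity gives (437|5939) = (5939|437). Reduce: 5939 ≡ 258 (mod 437). Now have (258|437).
Factor out 2: 258 = 2·129. Since 437 ≡ 5 (mod 8), (2|437) = -1. Now have -(129|437).
129 ≡ 1 (mod 4), so quadratic reciprocity gives (129|437) = (437|129). Reduce: 437 ≡ 50 (mod 129). Now have -(50|129).
Factor out 2: 50 = 2·25. Since 129 ≡ 1 (mod 8), (2|129) = +1. Now have -(25|129).
25 ≡ 1 (mod 4), so quadratic reciprocity gives (25|129) = (129|25). Reduce: 129 ≡ 4 (mod 25). Now have -(4|25).
Factor out 2: 4 = 2^2. Since 25 ≡ 1 (mod 8), (2|25) = +1, and (2|25)^2 = +1. Now have -(1|25).
(1|25) = 1. Collecting the sign factors: -1.

-1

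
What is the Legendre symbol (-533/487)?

(-533/487)
  = -(533/487)    [487 ≡ 3 mod 4 ⇒ (-1/487) = -1]
  = -(46/487)    [533 ≡ 46 mod 487]
  = -(23/487)    [487 ≡ 7 mod 8 ⇒ (2/487) = +1]
  = (487/23)    [QR: both ≡ 3 mod 4, sign flips]
  = (4/23)    [487 ≡ 4 mod 23]
  = (1/23)    [23 ≡ 7 mod 8 ⇒ (2/23)^2 = +1]
  = 1    [(1/23) = 1]

1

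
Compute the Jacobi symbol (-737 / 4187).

1

(-737 / 4187)
  = (3450 / 4187)    [-737 ≡ 3450 mod 4187]
  = -(1725 / 4187)    [4187 ≡ 3 mod 8 ⇒ (2 / 4187) = -1]
  = -(4187 / 1725)    [QR: 1725 ≡ 1 mod 4, sign kept]
  = -(737 / 1725)    [4187 ≡ 737 mod 1725]
  = -(1725 / 737)    [QR: 737 ≡ 1 mod 4, sign kept]
  = -(251 / 737)    [1725 ≡ 251 mod 737]
  = -(737 / 251)    [QR: 737 ≡ 1 mod 4, sign kept]
  = -(235 / 251)    [737 ≡ 235 mod 251]
  = (251 / 235)    [QR: both ≡ 3 mod 4, sign flips]
  = (16 / 235)    [251 ≡ 16 mod 235]
  = (1 / 235)    [235 ≡ 3 mod 8 ⇒ (2 / 235)^4 = +1]
  = 1    [(1 / 235) = 1]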